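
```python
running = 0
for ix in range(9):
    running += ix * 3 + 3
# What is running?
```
Trace:
  running=0
  running=3, ix=0
  running=9, ix=1
  running=18, ix=2
  running=30, ix=3
  running=45, ix=4
  running=63, ix=5
  running=84, ix=6
  running=108, ix=7
  running=135, ix=8

Final answer: 135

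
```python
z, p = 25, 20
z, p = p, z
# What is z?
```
Trace:
  z=25, p=20
  z=20, p=25

Final answer: 20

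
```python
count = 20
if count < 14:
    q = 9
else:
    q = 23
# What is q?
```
Trace:
  count=20
  count=20, q=23

Final answer: 23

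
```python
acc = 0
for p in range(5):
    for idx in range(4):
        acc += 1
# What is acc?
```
Trace:
  acc=0
  acc=1, p=0, idx=0
  acc=2, p=0, idx=1
  acc=3, p=0, idx=2
  acc=4, p=0, idx=3
  acc=5, p=1, idx=0
  acc=6, p=1, idx=1
  acc=7, p=1, idx=2
  acc=8, p=1, idx=3
  acc=9, p=2, idx=0
  acc=10, p=2, idx=1
  acc=11, p=2, idx=2
  acc=12, p=2, idx=3
  acc=13, p=3, idx=0
  acc=14, p=3, idx=1
  acc=15, p=3, idx=2
  acc=16, p=3, idx=3
  acc=17, p=4, idx=0
  acc=18, p=4, idx=1
  acc=19, p=4, idx=2
  acc=20, p=4, idx=3

Final answer: 20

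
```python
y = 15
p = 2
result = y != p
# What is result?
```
Trace:
  y=15
  y=15, p=2
  y=15, p=2, result=True

Final answer: True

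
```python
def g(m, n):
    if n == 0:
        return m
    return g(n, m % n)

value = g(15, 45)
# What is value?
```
Call trace:
g(m=15, n=45)
  g(m=45, n=15)
    g(m=15, n=0)
    -> return 15
  -> return 15
-> return 15

Final answer: 15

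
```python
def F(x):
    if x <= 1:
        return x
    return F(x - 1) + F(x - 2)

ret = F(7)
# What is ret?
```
Call trace (a repeated sub-call is expanded the first time; later identical calls just restate its return value):
F(x=7)
  F(x=6)
    F(x=5)
      F(x=4)
        F(x=3)
          F(x=2)
            F(x=1)
            -> return 1
            F(x=0)
            -> return 0
          -> return 1
          F(x=1)
          -> return 1
        -> return 2
        F(x=2) -> return 1  (same call as traced above)
      -> return 3
      F(x=3) -> return 2  (same call as traced above)
    -> return 5
    F(x=4) -> return 3  (same call as traced above)
  -> return 8
  F(x=5) -> return 5  (same call as traced above)
-> return 13

Final answer: 13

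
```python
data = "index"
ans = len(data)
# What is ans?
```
Trace:
  data='index'
  data='index', ans=5

Final answer: 5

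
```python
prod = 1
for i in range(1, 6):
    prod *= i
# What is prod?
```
Trace:
  prod=1
  prod=1, i=1
  prod=2, i=2
  prod=6, i=3
  prod=24, i=4
  prod=120, i=5

Final answer: 120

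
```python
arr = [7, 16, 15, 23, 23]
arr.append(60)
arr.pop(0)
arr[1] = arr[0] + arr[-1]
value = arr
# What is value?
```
Trace:
  arr=[7, 16, 15, 23, 23]
  arr=[7, 16, 15, 23, 23, 60]
  arr=[16, 15, 23, 23, 60]
  arr=[16, 76, 23, 23, 60]
  arr=[16, 76, 23, 23, 60], value=[16, 76, 23, 23, 60]

Final answer: [16, 76, 23, 23, 60]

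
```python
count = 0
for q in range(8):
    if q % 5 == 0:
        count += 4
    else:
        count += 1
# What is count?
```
Trace:
  count=0
  count=4, q=0
  count=5, q=1
  count=6, q=2
  count=7, q=3
  count=8, q=4
  count=12, q=5
  count=13, q=6
  count=14, q=7

Final answer: 14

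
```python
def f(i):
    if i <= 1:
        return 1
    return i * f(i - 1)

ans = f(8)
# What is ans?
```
Call trace:
f(i=8)
  f(i=7)
    f(i=6)
      f(i=5)
        f(i=4)
          f(i=3)
            f(i=2)
              f(i=1)
              -> return 1
            -> return 2
          -> return 6
        -> return 24
      -> return 120
    -> return 720
  -> return 5040
-> return 40320

Final answer: 40320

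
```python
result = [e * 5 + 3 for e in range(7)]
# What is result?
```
Trace:
  e=0
  e=1
  e=2
  e=3
  e=4
  e=5
  e=6
  result=[3, 8, 13, 18, 23, 28, 33]

Final answer: [3, 8, 13, 18, 23, 28, 33]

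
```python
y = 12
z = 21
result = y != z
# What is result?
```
Trace:
  y=12
  y=12, z=21
  y=12, z=21, result=True

Final answer: True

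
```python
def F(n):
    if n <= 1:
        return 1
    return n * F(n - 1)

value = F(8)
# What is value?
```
Call trace:
F(n=8)
  F(n=7)
    F(n=6)
      F(n=5)
        F(n=4)
          F(n=3)
            F(n=2)
              F(n=1)
              -> return 1
            -> return 2
          -> return 6
        -> return 24
      -> return 120
    -> return 720
  -> return 5040
-> return 40320

Final answer: 40320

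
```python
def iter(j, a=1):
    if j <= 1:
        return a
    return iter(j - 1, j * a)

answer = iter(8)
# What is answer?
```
Call trace:
iter(j=8, a=1)
  iter(j=7, a=8)
    iter(j=6, a=56)
      iter(j=5, a=336)
        iter(j=4, a=1680)
          iter(j=3, a=6720)
            iter(j=2, a=20160)
              iter(j=1, a=40320)
              -> return 40320
            -> return 40320
          -> return 40320
        -> return 40320
      -> return 40320
    -> return 40320
  -> return 40320
-> return 40320

Final answer: 40320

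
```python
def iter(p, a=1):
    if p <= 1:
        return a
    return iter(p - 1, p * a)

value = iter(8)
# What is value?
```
Call trace:
iter(p=8, a=1)
  iter(p=7, a=8)
    iter(p=6, a=56)
      iter(p=5, a=336)
        iter(p=4, a=1680)
          iter(p=3, a=6720)
            iter(p=2, a=20160)
              iter(p=1, a=40320)
              -> return 40320
            -> return 40320
          -> return 40320
        -> return 40320
      -> return 40320
    -> return 40320
  -> return 40320
-> return 40320

Final answer: 40320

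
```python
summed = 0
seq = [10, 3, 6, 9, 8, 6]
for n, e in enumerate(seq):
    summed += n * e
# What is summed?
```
Trace:
  summed=0
  summed=0, n=0, e=10
  summed=3, n=1, e=3
  summed=15, n=2, e=6
  summed=42, n=3, e=9
  summed=74, n=4, e=8
  summed=104, n=5, e=6

Final answer: 104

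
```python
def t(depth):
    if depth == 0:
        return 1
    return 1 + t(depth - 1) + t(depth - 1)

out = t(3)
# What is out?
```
Call trace (a repeated sub-call is expanded the first time; later identical calls just restate its return value):
t(depth=3)
  t(depth=2)
    t(depth=1)
      t(depth=0)
      -> return 1
      t(depth=0)
      -> return 1
    -> return 3
    t(depth=1) -> return 3  (same call as traced above)
  -> return 7
  t(depth=2) -> return 7  (same call as traced above)
-> return 15

Final answer: 15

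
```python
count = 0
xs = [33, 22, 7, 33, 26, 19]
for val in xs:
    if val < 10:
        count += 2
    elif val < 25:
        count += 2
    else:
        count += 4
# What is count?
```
Trace:
  count=0
  count=4, val=33
  count=6, val=22
  count=8, val=7
  count=12, val=33
  count=16, val=26
  count=18, val=19

Final answer: 18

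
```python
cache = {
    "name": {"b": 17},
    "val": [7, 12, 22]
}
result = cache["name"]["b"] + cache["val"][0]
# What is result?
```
Trace:
  cache={'name': {'b': 17}, 'val': [7, 12, 22]}
  cache={'name': {'b': 17}, 'val': [7, 12, 22]}, result=24

Final answer: 24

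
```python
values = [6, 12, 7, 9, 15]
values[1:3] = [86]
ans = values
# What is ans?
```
Trace:
  values=[6, 12, 7, 9, 15]
  values=[6, 86, 9, 15]
  values=[6, 86, 9, 15], ans=[6, 86, 9, 15]

Final answer: [6, 86, 9, 15]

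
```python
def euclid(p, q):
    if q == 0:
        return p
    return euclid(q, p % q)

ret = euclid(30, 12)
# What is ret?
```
Call trace:
euclid(p=30, q=12)
  euclid(p=12, q=6)
    euclid(p=6, q=0)
    -> return 6
  -> return 6
-> return 6

Final answer: 6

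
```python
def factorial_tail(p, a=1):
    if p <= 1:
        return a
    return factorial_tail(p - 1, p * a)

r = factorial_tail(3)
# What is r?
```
Call trace:
factorial_tail(p=3, a=1)
  factorial_tail(p=2, a=3)
    factorial_tail(p=1, a=6)
    -> return 6
  -> return 6
-> return 6

Final answer: 6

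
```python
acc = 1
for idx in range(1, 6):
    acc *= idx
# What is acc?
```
Trace:
  acc=1
  acc=1, idx=1
  acc=2, idx=2
  acc=6, idx=3
  acc=24, idx=4
  acc=120, idx=5

Final answer: 120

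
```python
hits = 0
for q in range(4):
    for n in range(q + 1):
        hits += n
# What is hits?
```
Trace:
  hits=0
  hits=0, q=0, n=0
  hits=0, q=1, n=0
  hits=1, q=1, n=1
  hits=1, q=2, n=0
  hits=2, q=2, n=1
  hits=4, q=2, n=2
  hits=4, q=3, n=0
  hits=5, q=3, n=1
  hits=7, q=3, n=2
  hits=10, q=3, n=3

Final answer: 10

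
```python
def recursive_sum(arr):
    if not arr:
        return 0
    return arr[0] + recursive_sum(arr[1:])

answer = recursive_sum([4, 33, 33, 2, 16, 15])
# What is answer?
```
Call trace:
recursive_sum(arr=[4, 33, 33, 2, 16, 15])
  recursive_sum(arr=[33, 33, 2, 16, 15])
    recursive_sum(arr=[33, 2, 16, 15])
      recursive_sum(arr=[2, 16, 15])
        recursive_sum(arr=[16, 15])
          recursive_sum(arr=[15])
            recursive_sum(arr=[])
            -> return 0
          -> return 15
        -> return 31
      -> return 33
    -> return 66
  -> return 99
-> return 103

Final answer: 103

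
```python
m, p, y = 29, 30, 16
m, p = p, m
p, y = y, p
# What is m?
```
Trace:
  m=29, p=30, y=16
  m=30, p=29, y=16
  m=30, p=16, y=29

Final answer: 30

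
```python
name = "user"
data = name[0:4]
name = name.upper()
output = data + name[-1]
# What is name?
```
Trace:
  name='user'
  name='user', data='user'
  name='USER', data='user'
  name='USER', data='user', output='userR'

Final answer: 'USER'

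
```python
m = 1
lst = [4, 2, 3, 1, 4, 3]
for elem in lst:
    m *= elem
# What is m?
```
Trace:
  m=1
  m=4, elem=4
  m=8, elem=2
  m=24, elem=3
  m=24, elem=1
  m=96, elem=4
  m=288, elem=3

Final answer: 288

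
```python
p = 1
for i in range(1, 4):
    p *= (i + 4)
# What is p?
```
Trace:
  p=1
  p=5, i=1
  p=30, i=2
  p=210, i=3

Final answer: 210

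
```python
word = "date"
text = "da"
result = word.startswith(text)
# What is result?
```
Trace:
  word='date'
  word='date', text='da'
  word='date', text='da', result=True

Final answer: True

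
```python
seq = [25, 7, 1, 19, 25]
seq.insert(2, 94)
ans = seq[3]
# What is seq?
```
Trace:
  seq=[25, 7, 1, 19, 25]
  seq=[25, 7, 94, 1, 19, 25]
  seq=[25, 7, 94, 1, 19, 25], ans=1

Final answer: [25, 7, 94, 1, 19, 25]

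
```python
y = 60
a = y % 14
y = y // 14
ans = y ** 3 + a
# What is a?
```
Trace:
  y=60
  y=60, a=4
  y=4, a=4
  y=4, a=4, ans=68

Final answer: 4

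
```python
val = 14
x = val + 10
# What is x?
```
Trace:
  val=14
  val=14, x=24

Final answer: 24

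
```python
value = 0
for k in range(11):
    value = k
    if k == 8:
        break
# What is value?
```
Trace:
  value=0
  value=0, k=0
  value=1, k=1
  value=2, k=2
  value=3, k=3
  value=4, k=4
  value=5, k=5
  value=6, k=6
  value=7, k=7
  value=8, k=8

Final answer: 8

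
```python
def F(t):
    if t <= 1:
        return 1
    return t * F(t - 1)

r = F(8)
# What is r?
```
Call trace:
F(t=8)
  F(t=7)
    F(t=6)
      F(t=5)
        F(t=4)
          F(t=3)
            F(t=2)
              F(t=1)
              -> return 1
            -> return 2
          -> return 6
        -> return 24
      -> return 120
    -> return 720
  -> return 5040
-> return 40320

Final answer: 40320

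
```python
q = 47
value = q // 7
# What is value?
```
Trace:
  q=47
  q=47, value=6

Final answer: 6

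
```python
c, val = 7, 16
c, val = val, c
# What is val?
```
Trace:
  c=7, val=16
  c=16, val=7

Final answer: 7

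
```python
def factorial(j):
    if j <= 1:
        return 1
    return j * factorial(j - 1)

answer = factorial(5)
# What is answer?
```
Call trace:
factorial(j=5)
  factorial(j=4)
    factorial(j=3)
      factorial(j=2)
        factorial(j=1)
        -> return 1
      -> return 2
    -> return 6
  -> return 24
-> return 120

Final answer: 120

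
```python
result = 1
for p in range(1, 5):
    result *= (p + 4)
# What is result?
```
Trace:
  result=1
  result=5, p=1
  result=30, p=2
  result=210, p=3
  result=1680, p=4

Final answer: 1680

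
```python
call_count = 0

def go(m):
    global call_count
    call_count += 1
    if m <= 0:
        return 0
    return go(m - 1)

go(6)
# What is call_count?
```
Call trace:
go(m=6)
  go(m=5)
    go(m=4)
      go(m=3)
        go(m=2)
          go(m=1)
            go(m=0)
            -> return 0
          -> return 0
        -> return 0
      -> return 0
    -> return 0
  -> return 0
-> return 0

call_count is incremented once per call. go is entered once for each m = 6, 5, 4, 3, 2, 1, 0 (the m <= 0 call returns without recursing), i.e. 6 + 1 calls.
call_count = 7

Final answer: 7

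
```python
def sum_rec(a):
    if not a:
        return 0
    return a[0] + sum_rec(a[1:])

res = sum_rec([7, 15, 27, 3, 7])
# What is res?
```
Call trace:
sum_rec(a=[7, 15, 27, 3, 7])
  sum_rec(a=[15, 27, 3, 7])
    sum_rec(a=[27, 3, 7])
      sum_rec(a=[3, 7])
        sum_rec(a=[7])
          sum_rec(a=[])
          -> return 0
        -> return 7
      -> return 10
    -> return 37
  -> return 52
-> return 59

Final answer: 59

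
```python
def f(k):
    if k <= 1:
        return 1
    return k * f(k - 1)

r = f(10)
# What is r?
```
Call trace:
f(k=10)
  f(k=9)
    f(k=8)
      f(k=7)
        f(k=6)
          f(k=5)
            f(k=4)
              f(k=3)
                f(k=2)
                  f(k=1)
                  -> return 1
                -> return 2
              -> return 6
            -> return 24
          -> return 120
        -> return 720
      -> return 5040
    -> return 40320
  -> return 362880
-> return 3628800

Final answer: 3628800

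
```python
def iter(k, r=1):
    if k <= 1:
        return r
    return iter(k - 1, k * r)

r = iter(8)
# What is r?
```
Call trace:
iter(k=8, r=1)
  iter(k=7, r=8)
    iter(k=6, r=56)
      iter(k=5, r=336)
        iter(k=4, r=1680)
          iter(k=3, r=6720)
            iter(k=2, r=20160)
              iter(k=1, r=40320)
              -> return 40320
            -> return 40320
          -> return 40320
        -> return 40320
      -> return 40320
    -> return 40320
  -> return 40320
-> return 40320

Final answer: 40320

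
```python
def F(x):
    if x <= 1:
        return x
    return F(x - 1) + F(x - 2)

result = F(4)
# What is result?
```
Call trace (a repeated sub-call is expanded the first time; later identical calls just restate its return value):
F(x=4)
  F(x=3)
    F(x=2)
      F(x=1)
      -> return 1
      F(x=0)
      -> return 0
    -> return 1
    F(x=1)
    -> return 1
  -> return 2
  F(x=2) -> return 1  (same call as traced above)
-> return 3

Final answer: 3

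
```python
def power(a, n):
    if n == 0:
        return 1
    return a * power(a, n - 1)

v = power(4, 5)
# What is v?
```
Call trace:
power(a=4, n=5)
  power(a=4, n=4)
    power(a=4, n=3)
      power(a=4, n=2)
        power(a=4, n=1)
          power(a=4, n=0)
          -> return 1
        -> return 4
      -> return 16
    -> return 64
  -> return 256
-> return 1024

Final answer: 1024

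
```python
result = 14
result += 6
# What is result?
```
Trace:
  result=14
  result=20

Final answer: 20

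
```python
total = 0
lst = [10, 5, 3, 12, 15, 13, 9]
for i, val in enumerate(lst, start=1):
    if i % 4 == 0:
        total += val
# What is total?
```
Trace:
  total=0
  total=0, i=1, val=10
  total=0, i=2, val=5
  total=0, i=3, val=3
  total=12, i=4, val=12
  total=12, i=5, val=15
  total=12, i=6, val=13
  total=12, i=7, val=9

Final answer: 12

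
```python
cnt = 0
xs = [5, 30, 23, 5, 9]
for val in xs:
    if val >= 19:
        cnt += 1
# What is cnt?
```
Trace:
  cnt=0
  cnt=0, val=5
  cnt=1, val=30
  cnt=2, val=23
  cnt=2, val=5
  cnt=2, val=9

Final answer: 2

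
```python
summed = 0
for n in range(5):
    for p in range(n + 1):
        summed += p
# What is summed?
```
Trace:
  summed=0
  summed=0, n=0, p=0
  summed=0, n=1, p=0
  summed=1, n=1, p=1
  summed=1, n=2, p=0
  summed=2, n=2, p=1
  summed=4, n=2, p=2
  summed=4, n=3, p=0
  summed=5, n=3, p=1
  summed=7, n=3, p=2
  summed=10, n=3, p=3
  summed=10, n=4, p=0
  summed=11, n=4, p=1
  summed=13, n=4, p=2
  summed=16, n=4, p=3
  summed=20, n=4, p=4

Final answer: 20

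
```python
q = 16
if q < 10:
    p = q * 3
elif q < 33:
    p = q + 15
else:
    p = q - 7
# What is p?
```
Trace:
  q=16
  q=16, p=31

Final answer: 31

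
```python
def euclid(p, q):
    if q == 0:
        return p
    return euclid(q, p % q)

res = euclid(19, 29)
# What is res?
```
Call trace:
euclid(p=19, q=29)
  euclid(p=29, q=19)
    euclid(p=19, q=10)
      euclid(p=10, q=9)
        euclid(p=9, q=1)
          euclid(p=1, q=0)
          -> return 1
        -> return 1
      -> return 1
    -> return 1
  -> return 1
-> return 1

Final answer: 1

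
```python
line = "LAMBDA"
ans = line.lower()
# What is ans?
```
Trace:
  line='LAMBDA'
  line='LAMBDA', ans='lambda'

Final answer: 'lambda'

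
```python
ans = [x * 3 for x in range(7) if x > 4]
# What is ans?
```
Trace:
  x=0
  x=1
  x=2
  x=3
  x=4
  x=5
  x=6
  ans=[15, 18]

Final answer: [15, 18]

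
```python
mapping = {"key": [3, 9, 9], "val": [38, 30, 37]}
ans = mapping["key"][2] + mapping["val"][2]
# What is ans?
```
Trace:
  mapping={'key': [3, 9, 9], 'val': [38, 30, 37]}
  mapping={'key': [3, 9, 9], 'val': [38, 30, 37]}, ans=46

Final answer: 46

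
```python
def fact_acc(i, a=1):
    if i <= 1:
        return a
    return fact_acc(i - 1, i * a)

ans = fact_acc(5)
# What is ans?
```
Call trace:
fact_acc(i=5, a=1)
  fact_acc(i=4, a=5)
    fact_acc(i=3, a=20)
      fact_acc(i=2, a=60)
        fact_acc(i=1, a=120)
        -> return 120
      -> return 120
    -> return 120
  -> return 120
-> return 120

Final answer: 120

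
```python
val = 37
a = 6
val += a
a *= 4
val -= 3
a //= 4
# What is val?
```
Trace:
  val=37
  val=37, a=6
  val=43, a=6
  val=43, a=24
  val=40, a=24
  val=40, a=6

Final answer: 40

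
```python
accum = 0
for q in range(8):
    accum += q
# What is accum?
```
Trace:
  accum=0
  accum=0, q=0
  accum=1, q=1
  accum=3, q=2
  accum=6, q=3
  accum=10, q=4
  accum=15, q=5
  accum=21, q=6
  accum=28, q=7

Final answer: 28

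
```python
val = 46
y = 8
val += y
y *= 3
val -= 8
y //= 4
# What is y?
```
Trace:
  val=46
  val=46, y=8
  val=54, y=8
  val=54, y=24
  val=46, y=24
  val=46, y=6

Final answer: 6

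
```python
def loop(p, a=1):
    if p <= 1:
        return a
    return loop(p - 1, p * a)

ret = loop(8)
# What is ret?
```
Call trace:
loop(p=8, a=1)
  loop(p=7, a=8)
    loop(p=6, a=56)
      loop(p=5, a=336)
        loop(p=4, a=1680)
          loop(p=3, a=6720)
            loop(p=2, a=20160)
              loop(p=1, a=40320)
              -> return 40320
            -> return 40320
          -> return 40320
        -> return 40320
      -> return 40320
    -> return 40320
  -> return 40320
-> return 40320

Final answer: 40320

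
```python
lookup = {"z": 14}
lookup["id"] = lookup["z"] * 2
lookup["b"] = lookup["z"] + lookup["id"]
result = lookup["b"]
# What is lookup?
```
Trace:
  lookup={'z': 14}
  lookup={'z': 14, 'id': 28}
  lookup={'z': 14, 'id': 28, 'b': 42}
  lookup={'z': 14, 'id': 28, 'b': 42}, result=42

Final answer: {'z': 14, 'id': 28, 'b': 42}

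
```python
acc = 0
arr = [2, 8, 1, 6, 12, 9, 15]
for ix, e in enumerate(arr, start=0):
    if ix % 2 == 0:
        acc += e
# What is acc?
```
Trace:
  acc=0
  acc=2, ix=0, e=2
  acc=2, ix=1, e=8
  acc=3, ix=2, e=1
  acc=3, ix=3, e=6
  acc=15, ix=4, e=12
  acc=15, ix=5, e=9
  acc=30, ix=6, e=15

Final answer: 30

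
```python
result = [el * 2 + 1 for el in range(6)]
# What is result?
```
Trace:
  el=0
  el=1
  el=2
  el=3
  el=4
  el=5
  result=[1, 3, 5, 7, 9, 11]

Final answer: [1, 3, 5, 7, 9, 11]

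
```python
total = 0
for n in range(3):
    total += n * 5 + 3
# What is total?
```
Trace:
  total=0
  total=3, n=0
  total=11, n=1
  total=24, n=2

Final answer: 24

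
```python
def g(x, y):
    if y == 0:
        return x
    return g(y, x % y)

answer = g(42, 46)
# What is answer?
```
Call trace:
g(x=42, y=46)
  g(x=46, y=42)
    g(x=42, y=4)
      g(x=4, y=2)
        g(x=2, y=0)
        -> return 2
      -> return 2
    -> return 2
  -> return 2
-> return 2

Final answer: 2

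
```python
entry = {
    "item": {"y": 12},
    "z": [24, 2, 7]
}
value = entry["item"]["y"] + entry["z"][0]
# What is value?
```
Trace:
  entry={'item': {'y': 12}, 'z': [24, 2, 7]}
  entry={'item': {'y': 12}, 'z': [24, 2, 7]}, value=36

Final answer: 36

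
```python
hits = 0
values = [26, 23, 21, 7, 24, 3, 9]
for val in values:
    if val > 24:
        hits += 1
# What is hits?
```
Trace:
  hits=0
  hits=1, val=26
  hits=1, val=23
  hits=1, val=21
  hits=1, val=7
  hits=1, val=24
  hits=1, val=3
  hits=1, val=9

Final answer: 1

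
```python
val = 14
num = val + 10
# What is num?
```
Trace:
  val=14
  val=14, num=24

Final answer: 24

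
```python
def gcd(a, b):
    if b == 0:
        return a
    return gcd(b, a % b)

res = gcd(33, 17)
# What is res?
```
Call trace:
gcd(a=33, b=17)
  gcd(a=17, b=16)
    gcd(a=16, b=1)
      gcd(a=1, b=0)
      -> return 1
    -> return 1
  -> return 1
-> return 1

Final answer: 1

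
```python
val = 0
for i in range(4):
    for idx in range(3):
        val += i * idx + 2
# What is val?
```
Trace:
  val=0
  val=2, i=0, idx=0
  val=4, i=0, idx=1
  val=6, i=0, idx=2
  val=8, i=1, idx=0
  val=11, i=1, idx=1
  val=15, i=1, idx=2
  val=17, i=2, idx=0
  val=21, i=2, idx=1
  val=27, i=2, idx=2
  val=29, i=3, idx=0
  val=34, i=3, idx=1
  val=42, i=3, idx=2

Final answer: 42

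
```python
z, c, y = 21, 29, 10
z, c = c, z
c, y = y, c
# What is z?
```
Trace:
  z=21, c=29, y=10
  z=29, c=21, y=10
  z=29, c=10, y=21

Final answer: 29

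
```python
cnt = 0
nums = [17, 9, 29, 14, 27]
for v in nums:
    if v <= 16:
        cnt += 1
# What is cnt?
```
Trace:
  cnt=0
  cnt=0, v=17
  cnt=1, v=9
  cnt=1, v=29
  cnt=2, v=14
  cnt=2, v=27

Final answer: 2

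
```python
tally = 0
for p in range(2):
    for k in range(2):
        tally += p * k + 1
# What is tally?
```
Trace:
  tally=0
  tally=1, p=0, k=0
  tally=2, p=0, k=1
  tally=3, p=1, k=0
  tally=5, p=1, k=1

Final answer: 5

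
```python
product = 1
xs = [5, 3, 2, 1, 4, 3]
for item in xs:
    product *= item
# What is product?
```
Trace:
  product=1
  product=5, item=5
  product=15, item=3
  product=30, item=2
  product=30, item=1
  product=120, item=4
  product=360, item=3

Final answer: 360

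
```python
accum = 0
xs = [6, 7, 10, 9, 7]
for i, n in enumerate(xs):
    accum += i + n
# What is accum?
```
Trace:
  accum=0
  accum=6, i=0, n=6
  accum=14, i=1, n=7
  accum=26, i=2, n=10
  accum=38, i=3, n=9
  accum=49, i=4, n=7

Final answer: 49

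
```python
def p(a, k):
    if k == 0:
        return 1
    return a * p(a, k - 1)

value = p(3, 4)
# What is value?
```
Call trace:
p(a=3, k=4)
  p(a=3, k=3)
    p(a=3, k=2)
      p(a=3, k=1)
        p(a=3, k=0)
        -> return 1
      -> return 3
    -> return 9
  -> return 27
-> return 81

Final answer: 81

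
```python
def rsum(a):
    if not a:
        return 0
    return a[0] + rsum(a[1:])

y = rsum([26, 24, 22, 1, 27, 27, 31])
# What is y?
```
Call trace:
rsum(a=[26, 24, 22, 1, 27, 27, 31])
  rsum(a=[24, 22, 1, 27, 27, 31])
    rsum(a=[22, 1, 27, 27, 31])
      rsum(a=[1, 27, 27, 31])
        rsum(a=[27, 27, 31])
          rsum(a=[27, 31])
            rsum(a=[31])
              rsum(a=[])
              -> return 0
            -> return 31
          -> return 58
        -> return 85
      -> return 86
    -> return 108
  -> return 132
-> return 158

Final answer: 158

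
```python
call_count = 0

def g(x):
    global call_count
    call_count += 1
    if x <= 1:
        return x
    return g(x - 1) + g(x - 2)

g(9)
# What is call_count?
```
Call trace (a repeated sub-call is expanded the first time; later identical calls just restate its return value):
g(x=9)
  g(x=8)
    g(x=7)
      g(x=6)
        g(x=5)
          g(x=4)
            g(x=3)
              g(x=2)
                g(x=1)
                -> return 1
                g(x=0)
                -> return 0
              -> return 1
              g(x=1)
              -> return 1
            -> return 2
            g(x=2) -> return 1  (same call as traced above)
          -> return 3
          g(x=3) -> return 2  (same call as traced above)
        -> return 5
        g(x=4) -> return 3  (same call as traced above)
      -> return 8
      g(x=5) -> return 5  (same call as traced above)
    -> return 13
    g(x=6) -> return 8  (same call as traced above)
  -> return 21
  g(x=7) -> return 13  (same call as traced above)
-> return 34

call_count is incremented once per call, so count the calls in each subtree. Let C(x) = number of calls made by g(x).
C(0) = C(1) = 1 (base case, no recursion); C(x) = 1 + C(x - 1) + C(x - 2) otherwise.
C(2) = 1 + C(1) + C(0) = 1 + 1 + 1 = 3
C(3) = 1 + C(2) + C(1) = 1 + 3 + 1 = 5
C(4) = 1 + C(3) + C(2) = 1 + 5 + 3 = 9
C(5) = 1 + C(4) + C(3) = 1 + 9 + 5 = 15
C(6) = 1 + C(5) + C(4) = 1 + 15 + 9 = 25
C(7) = 1 + C(6) + C(5) = 1 + 25 + 15 = 41
C(8) = 1 + C(7) + C(6) = 1 + 41 + 25 = 67
C(9) = 1 + C(8) + C(7) = 1 + 67 + 41 = 109
call_count = C(9) = 109

Final answer: 109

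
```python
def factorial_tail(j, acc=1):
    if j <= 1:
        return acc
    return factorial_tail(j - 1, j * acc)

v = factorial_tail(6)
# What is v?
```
Call trace:
factorial_tail(j=6, acc=1)
  factorial_tail(j=5, acc=6)
    factorial_tail(j=4, acc=30)
      factorial_tail(j=3, acc=120)
        factorial_tail(j=2, acc=360)
          factorial_tail(j=1, acc=720)
          -> return 720
        -> return 720
      -> return 720
    -> return 720
  -> return 720
-> return 720

Final answer: 720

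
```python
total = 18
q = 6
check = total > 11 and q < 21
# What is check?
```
Trace:
  total=18
  total=18, q=6
  total=18, q=6, check=True

Final answer: True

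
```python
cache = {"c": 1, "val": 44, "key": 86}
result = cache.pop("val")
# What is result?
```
Trace:
  cache={'c': 1, 'val': 44, 'key': 86}
  cache={'c': 1, 'key': 86}, result=44

Final answer: 44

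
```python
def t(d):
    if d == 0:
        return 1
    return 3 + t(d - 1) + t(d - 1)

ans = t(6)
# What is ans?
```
Call trace (a repeated sub-call is expanded the first time; later identical calls just restate its return value):
t(d=6)
  t(d=5)
    t(d=4)
      t(d=3)
        t(d=2)
          t(d=1)
            t(d=0)
            -> return 1
            t(d=0)
            -> return 1
          -> return 5
          t(d=1) -> return 5  (same call as traced above)
        -> return 13
        t(d=2) -> return 13  (same call as traced above)
      -> return 29
      t(d=3) -> return 29  (same call as traced above)
    -> return 61
    t(d=4) -> return 61  (same call as traced above)
  -> return 125
  t(d=5) -> return 125  (same call as traced above)
-> return 253

Final answer: 253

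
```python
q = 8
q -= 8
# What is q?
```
Trace:
  q=8
  q=0

Final answer: 0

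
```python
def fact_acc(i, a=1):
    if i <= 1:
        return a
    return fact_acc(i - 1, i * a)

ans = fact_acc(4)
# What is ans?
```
Call trace:
fact_acc(i=4, a=1)
  fact_acc(i=3, a=4)
    fact_acc(i=2, a=12)
      fact_acc(i=1, a=24)
      -> return 24
    -> return 24
  -> return 24
-> return 24

Final answer: 24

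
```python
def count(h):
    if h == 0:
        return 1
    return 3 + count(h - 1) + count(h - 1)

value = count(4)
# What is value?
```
Call trace (a repeated sub-call is expanded the first time; later identical calls just restate its return value):
count(h=4)
  count(h=3)
    count(h=2)
      count(h=1)
        count(h=0)
        -> return 1
        count(h=0)
        -> return 1
      -> return 5
      count(h=1) -> return 5  (same call as traced above)
    -> return 13
    count(h=2) -> return 13  (same call as traced above)
  -> return 29
  count(h=3) -> return 29  (same call as traced above)
-> return 61

Final answer: 61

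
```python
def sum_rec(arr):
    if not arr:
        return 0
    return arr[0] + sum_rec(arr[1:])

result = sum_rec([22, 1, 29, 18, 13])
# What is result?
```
Call trace:
sum_rec(arr=[22, 1, 29, 18, 13])
  sum_rec(arr=[1, 29, 18, 13])
    sum_rec(arr=[29, 18, 13])
      sum_rec(arr=[18, 13])
        sum_rec(arr=[13])
          sum_rec(arr=[])
          -> return 0
        -> return 13
      -> return 31
    -> return 60
  -> return 61
-> return 83

Final answer: 83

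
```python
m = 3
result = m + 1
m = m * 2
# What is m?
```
Trace:
  m=3
  m=3, result=4
  m=6, result=4

Final answer: 6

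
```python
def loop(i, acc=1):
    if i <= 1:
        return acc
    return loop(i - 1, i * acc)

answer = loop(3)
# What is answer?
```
Call trace:
loop(i=3, acc=1)
  loop(i=2, acc=3)
    loop(i=1, acc=6)
    -> return 6
  -> return 6
-> return 6

Final answer: 6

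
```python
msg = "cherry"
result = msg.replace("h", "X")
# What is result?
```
Trace:
  msg='cherry'
  msg='cherry', result='cXerry'

Final answer: 'cXerry'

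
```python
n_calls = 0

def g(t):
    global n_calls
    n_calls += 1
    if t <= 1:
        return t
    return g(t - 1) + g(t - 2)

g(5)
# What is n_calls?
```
Call trace (a repeated sub-call is expanded the first time; later identical calls just restate its return value):
g(t=5)
  g(t=4)
    g(t=3)
      g(t=2)
        g(t=1)
        -> return 1
        g(t=0)
        -> return 0
      -> return 1
      g(t=1)
      -> return 1
    -> return 2
    g(t=2) -> return 1  (same call as traced above)
  -> return 3
  g(t=3) -> return 2  (same call as traced above)
-> return 5

n_calls is incremented once per call, so count the calls in each subtree. Let C(t) = number of calls made by g(t).
C(0) = C(1) = 1 (base case, no recursion); C(t) = 1 + C(t - 1) + C(t - 2) otherwise.
C(2) = 1 + C(1) + C(0) = 1 + 1 + 1 = 3
C(3) = 1 + C(2) + C(1) = 1 + 3 + 1 = 5
C(4) = 1 + C(3) + C(2) = 1 + 5 + 3 = 9
C(5) = 1 + C(4) + C(3) = 1 + 9 + 5 = 15
n_calls = C(5) = 15

Final answer: 15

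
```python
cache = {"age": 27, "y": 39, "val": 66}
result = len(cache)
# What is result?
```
Trace:
  cache={'age': 27, 'y': 39, 'val': 66}
  cache={'age': 27, 'y': 39, 'val': 66}, result=3

Final answer: 3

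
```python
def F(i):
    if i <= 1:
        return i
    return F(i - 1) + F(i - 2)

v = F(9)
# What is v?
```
Call trace (a repeated sub-call is expanded the first time; later identical calls just restate its return value):
F(i=9)
  F(i=8)
    F(i=7)
      F(i=6)
        F(i=5)
          F(i=4)
            F(i=3)
              F(i=2)
                F(i=1)
                -> return 1
                F(i=0)
                -> return 0
              -> return 1
              F(i=1)
              -> return 1
            -> return 2
            F(i=2) -> return 1  (same call as traced above)
          -> return 3
          F(i=3) -> return 2  (same call as traced above)
        -> return 5
        F(i=4) -> return 3  (same call as traced above)
      -> return 8
      F(i=5) -> return 5  (same call as traced above)
    -> return 13
    F(i=6) -> return 8  (same call as traced above)
  -> return 21
  F(i=7) -> return 13  (same call as traced above)
-> return 34

Final answer: 34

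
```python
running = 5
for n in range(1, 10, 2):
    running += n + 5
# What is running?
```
Trace:
  running=5
  running=11, n=1
  running=19, n=3
  running=29, n=5
  running=41, n=7
  running=55, n=9

Final answer: 55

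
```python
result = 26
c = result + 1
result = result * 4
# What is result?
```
Trace:
  result=26
  result=26, c=27
  result=104, c=27

Final answer: 104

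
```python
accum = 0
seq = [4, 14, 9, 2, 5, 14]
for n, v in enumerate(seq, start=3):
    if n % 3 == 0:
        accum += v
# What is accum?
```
Trace:
  accum=0
  accum=4, n=3, v=4
  accum=4, n=4, v=14
  accum=4, n=5, v=9
  accum=6, n=6, v=2
  accum=6, n=7, v=5
  accum=6, n=8, v=14

Final answer: 6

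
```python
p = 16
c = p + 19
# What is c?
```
Trace:
  p=16
  p=16, c=35

Final answer: 35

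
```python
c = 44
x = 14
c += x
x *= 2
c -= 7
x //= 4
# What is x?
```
Trace:
  c=44
  c=44, x=14
  c=58, x=14
  c=58, x=28
  c=51, x=28
  c=51, x=7

Final answer: 7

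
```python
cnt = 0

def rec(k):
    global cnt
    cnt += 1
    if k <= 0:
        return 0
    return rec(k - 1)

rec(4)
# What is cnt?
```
Call trace:
rec(k=4)
  rec(k=3)
    rec(k=2)
      rec(k=1)
        rec(k=0)
        -> return 0
      -> return 0
    -> return 0
  -> return 0
-> return 0

cnt is incremented once per call. rec is entered once for each k = 4, 3, 2, 1, 0 (the k <= 0 call returns without recursing), i.e. 4 + 1 calls.
cnt = 5

Final answer: 5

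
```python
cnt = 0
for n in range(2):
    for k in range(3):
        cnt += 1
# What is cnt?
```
Trace:
  cnt=0
  cnt=1, n=0, k=0
  cnt=2, n=0, k=1
  cnt=3, n=0, k=2
  cnt=4, n=1, k=0
  cnt=5, n=1, k=1
  cnt=6, n=1, k=2

Final answer: 6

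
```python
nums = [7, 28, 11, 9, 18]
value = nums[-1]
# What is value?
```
Trace:
  nums=[7, 28, 11, 9, 18]
  nums=[7, 28, 11, 9, 18], value=18

Final answer: 18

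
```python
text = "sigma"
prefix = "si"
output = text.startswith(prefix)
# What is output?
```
Trace:
  text='sigma'
  text='sigma', prefix='si'
  text='sigma', prefix='si', output=True

Final answer: True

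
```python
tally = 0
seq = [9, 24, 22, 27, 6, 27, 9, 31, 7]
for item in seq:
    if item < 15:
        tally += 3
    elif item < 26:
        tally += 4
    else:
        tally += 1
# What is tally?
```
Trace:
  tally=0
  tally=3, item=9
  tally=7, item=24
  tally=11, item=22
  tally=12, item=27
  tally=15, item=6
  tally=16, item=27
  tally=19, item=9
  tally=20, item=31
  tally=23, item=7

Final answer: 23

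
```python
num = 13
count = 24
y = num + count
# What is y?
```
Trace:
  num=13
  num=13, count=24
  num=13, count=24, y=37

Final answer: 37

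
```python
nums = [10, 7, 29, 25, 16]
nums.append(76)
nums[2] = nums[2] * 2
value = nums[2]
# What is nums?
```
Trace:
  nums=[10, 7, 29, 25, 16]
  nums=[10, 7, 29, 25, 16, 76]
  nums=[10, 7, 58, 25, 16, 76]
  nums=[10, 7, 58, 25, 16, 76], value=58

Final answer: [10, 7, 58, 25, 16, 76]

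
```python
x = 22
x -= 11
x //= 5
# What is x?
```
Trace:
  x=22
  x=11
  x=2

Final answer: 2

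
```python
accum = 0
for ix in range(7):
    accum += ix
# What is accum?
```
Trace:
  accum=0
  accum=0, ix=0
  accum=1, ix=1
  accum=3, ix=2
  accum=6, ix=3
  accum=10, ix=4
  accum=15, ix=5
  accum=21, ix=6

Final answer: 21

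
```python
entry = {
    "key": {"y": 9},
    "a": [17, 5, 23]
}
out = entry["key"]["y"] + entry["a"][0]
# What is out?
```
Trace:
  entry={'key': {'y': 9}, 'a': [17, 5, 23]}
  entry={'key': {'y': 9}, 'a': [17, 5, 23]}, out=26

Final answer: 26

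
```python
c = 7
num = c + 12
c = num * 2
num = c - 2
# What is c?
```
Trace:
  c=7
  c=7, num=19
  c=38, num=19
  c=38, num=36

Final answer: 38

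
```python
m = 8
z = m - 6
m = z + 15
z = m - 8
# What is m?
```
Trace:
  m=8
  m=8, z=2
  m=17, z=2
  m=17, z=9

Final answer: 17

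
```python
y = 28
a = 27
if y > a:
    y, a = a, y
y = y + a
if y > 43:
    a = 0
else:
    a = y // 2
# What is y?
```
Trace:
  y=28
  y=28, a=27
  y=27, a=28
  y=55, a=28
  y=55, a=0

Final answer: 55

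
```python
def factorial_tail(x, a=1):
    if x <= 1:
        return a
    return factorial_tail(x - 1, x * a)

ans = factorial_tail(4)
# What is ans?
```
Call trace:
factorial_tail(x=4, a=1)
  factorial_tail(x=3, a=4)
    factorial_tail(x=2, a=12)
      factorial_tail(x=1, a=24)
      -> return 24
    -> return 24
  -> return 24
-> return 24

Final answer: 24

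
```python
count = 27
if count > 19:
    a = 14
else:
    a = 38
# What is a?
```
Trace:
  count=27
  count=27, a=14

Final answer: 14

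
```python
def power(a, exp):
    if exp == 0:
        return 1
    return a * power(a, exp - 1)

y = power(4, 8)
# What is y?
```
Call trace:
power(a=4, exp=8)
  power(a=4, exp=7)
    power(a=4, exp=6)
      power(a=4, exp=5)
        power(a=4, exp=4)
          power(a=4, exp=3)
            power(a=4, exp=2)
              power(a=4, exp=1)
                power(a=4, exp=0)
                -> return 1
              -> return 4
            -> return 16
          -> return 64
        -> return 256
      -> return 1024
    -> return 4096
  -> return 16384
-> return 65536

Final answer: 65536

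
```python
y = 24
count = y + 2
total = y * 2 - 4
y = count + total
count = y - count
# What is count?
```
Trace:
  y=24
  y=24, count=26
  y=24, count=26, total=44
  y=70, count=26, total=44
  y=70, count=44, total=44

Final answer: 44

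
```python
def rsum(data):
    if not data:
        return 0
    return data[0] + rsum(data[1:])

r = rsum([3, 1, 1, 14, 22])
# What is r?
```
Call trace:
rsum(data=[3, 1, 1, 14, 22])
  rsum(data=[1, 1, 14, 22])
    rsum(data=[1, 14, 22])
      rsum(data=[14, 22])
        rsum(data=[22])
          rsum(data=[])
          -> return 0
        -> return 22
      -> return 36
    -> return 37
  -> return 38
-> return 41

Final answer: 41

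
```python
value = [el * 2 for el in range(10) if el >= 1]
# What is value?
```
Trace:
  el=0
  el=1
  el=2
  el=3
  el=4
  el=5
  el=6
  el=7
  el=8
  el=9
  value=[2, 4, 6, 8, 10, 12, 14, 16, 18]

Final answer: [2, 4, 6, 8, 10, 12, 14, 16, 18]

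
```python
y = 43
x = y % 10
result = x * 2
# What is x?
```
Trace:
  y=43
  y=43, x=3
  y=43, x=3, result=6

Final answer: 3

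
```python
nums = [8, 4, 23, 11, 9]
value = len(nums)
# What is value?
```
Trace:
  nums=[8, 4, 23, 11, 9]
  nums=[8, 4, 23, 11, 9], value=5

Final answer: 5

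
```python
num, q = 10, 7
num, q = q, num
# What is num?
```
Trace:
  num=10, q=7
  num=7, q=10

Final answer: 7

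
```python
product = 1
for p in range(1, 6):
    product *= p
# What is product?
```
Trace:
  product=1
  product=1, p=1
  product=2, p=2
  product=6, p=3
  product=24, p=4
  product=120, p=5

Final answer: 120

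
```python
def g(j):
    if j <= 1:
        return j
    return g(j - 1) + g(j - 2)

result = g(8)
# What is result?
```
Call trace (a repeated sub-call is expanded the first time; later identical calls just restate its return value):
g(j=8)
  g(j=7)
    g(j=6)
      g(j=5)
        g(j=4)
          g(j=3)
            g(j=2)
              g(j=1)
              -> return 1
              g(j=0)
              -> return 0
            -> return 1
            g(j=1)
            -> return 1
          -> return 2
          g(j=2) -> return 1  (same call as traced above)
        -> return 3
        g(j=3) -> return 2  (same call as traced above)
      -> return 5
      g(j=4) -> return 3  (same call as traced above)
    -> return 8
    g(j=5) -> return 5  (same call as traced above)
  -> return 13
  g(j=6) -> return 8  (same call as traced above)
-> return 21

Final answer: 21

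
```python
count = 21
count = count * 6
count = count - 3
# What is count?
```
Trace:
  count=21
  count=126
  count=123

Final answer: 123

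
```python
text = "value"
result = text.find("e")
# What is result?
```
Trace:
  text='value'
  text='value', result=4

Final answer: 4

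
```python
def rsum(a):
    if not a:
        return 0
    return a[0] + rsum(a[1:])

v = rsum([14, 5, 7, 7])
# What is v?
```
Call trace:
rsum(a=[14, 5, 7, 7])
  rsum(a=[5, 7, 7])
    rsum(a=[7, 7])
      rsum(a=[7])
        rsum(a=[])
        -> return 0
      -> return 7
    -> return 14
  -> return 19
-> return 33

Final answer: 33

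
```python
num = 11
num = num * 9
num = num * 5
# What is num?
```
Trace:
  num=11
  num=99
  num=495

Final answer: 495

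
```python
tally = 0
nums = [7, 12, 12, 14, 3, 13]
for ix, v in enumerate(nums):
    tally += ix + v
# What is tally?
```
Trace:
  tally=0
  tally=7, ix=0, v=7
  tally=20, ix=1, v=12
  tally=34, ix=2, v=12
  tally=51, ix=3, v=14
  tally=58, ix=4, v=3
  tally=76, ix=5, v=13

Final answer: 76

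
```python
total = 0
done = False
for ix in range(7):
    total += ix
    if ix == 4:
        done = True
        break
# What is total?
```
Trace:
  total=0
  total=0, done=False
  total=0, done=False, ix=0
  total=1, done=False, ix=1
  total=3, done=False, ix=2
  total=6, done=False, ix=3
  total=10, done=True, ix=4

Final answer: 10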